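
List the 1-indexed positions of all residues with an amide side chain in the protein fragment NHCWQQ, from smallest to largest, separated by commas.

Asparagine (N) and glutamine (Q) have uncharged amide side chains.
Matching residues: N1, Q5, Q6.

1, 5, 6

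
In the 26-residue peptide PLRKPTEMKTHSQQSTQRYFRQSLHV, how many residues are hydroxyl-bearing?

The –OH-bearing residues are Ser, Thr (aliphatic alcohols), and Tyr (phenol).
Matching residues: T6, T10, S12, S15, T16, Y19, S23.

7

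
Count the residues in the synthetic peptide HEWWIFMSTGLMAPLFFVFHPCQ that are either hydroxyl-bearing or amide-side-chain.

Hydroxyl-bearing: S, T, Y. Amide-side-chain: N, Q.
Hydroxyl-bearing residues here: S8, T9 (2).
Amide-side-chain residues here: Q23 (1).
The two groups share no amino acid, so total = 2 + 1 = 3.

3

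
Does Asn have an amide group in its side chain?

Only N (asparagine) and Q (glutamine) carry a side-chain carboxamide.
Asparagine is in this group.

Yes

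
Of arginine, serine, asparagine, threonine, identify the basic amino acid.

arginine

Lysine (K), arginine (R), and histidine (H) have basic, nitrogen-containing side chains.
Of the listed options, only arginine belongs to this group.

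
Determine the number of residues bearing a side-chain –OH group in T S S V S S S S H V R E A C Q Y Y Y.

Serine (S), threonine (T), and tyrosine (Y) each carry a hydroxyl group on the side chain.
Matching residues: T1, S2, S3, S5, S6, S7, S8, Y16, Y17, Y18.

10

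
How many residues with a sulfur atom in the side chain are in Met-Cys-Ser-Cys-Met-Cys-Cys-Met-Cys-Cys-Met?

10

The sulfur-bearing residues are cysteine (–SH) and methionine (–S–CH₃).
Matching residues: Met1, Cys2, Cys4, Met5, Cys6, Cys7, Met8, Cys9, Cys10, Met11.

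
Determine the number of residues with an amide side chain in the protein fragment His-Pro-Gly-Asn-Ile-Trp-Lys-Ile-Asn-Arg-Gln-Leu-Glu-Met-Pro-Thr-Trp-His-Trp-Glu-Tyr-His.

3

Only N (asparagine) and Q (glutamine) carry a side-chain carboxamide.
Matching residues: Asn4, Asn9, Gln11.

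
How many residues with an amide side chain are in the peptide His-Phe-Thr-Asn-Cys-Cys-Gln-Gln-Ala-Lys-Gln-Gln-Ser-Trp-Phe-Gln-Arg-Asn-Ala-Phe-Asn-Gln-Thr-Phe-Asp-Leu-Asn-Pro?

Only N (asparagine) and Q (glutamine) carry a side-chain carboxamide.
Matching residues: Asn4, Gln7, Gln8, Gln11, Gln12, Gln16, Asn18, Asn21, Gln22, Asn27.

10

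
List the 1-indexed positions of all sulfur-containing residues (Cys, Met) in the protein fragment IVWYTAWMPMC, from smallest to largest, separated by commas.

Matching residues: M8, M10, C11.

8, 10, 11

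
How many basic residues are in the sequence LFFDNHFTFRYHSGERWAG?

The basic amino acids are Lys (K), Arg (R), and His (H).
Matching residues: H6, R10, H12, R16.

4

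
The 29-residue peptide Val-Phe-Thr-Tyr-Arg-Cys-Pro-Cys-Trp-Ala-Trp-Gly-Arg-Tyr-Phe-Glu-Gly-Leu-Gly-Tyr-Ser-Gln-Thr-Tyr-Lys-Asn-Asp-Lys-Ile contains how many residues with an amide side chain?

Asparagine (N) and glutamine (Q) have uncharged amide side chains.
Matching residues: Gln22, Asn26.

2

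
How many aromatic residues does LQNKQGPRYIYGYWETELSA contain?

4

Phenylalanine (F), tryptophan (W), and tyrosine (Y) have aromatic ring side chains.
Matching residues: Y9, Y11, Y13, W14.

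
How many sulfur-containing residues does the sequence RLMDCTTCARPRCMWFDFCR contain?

6

Only Cys (C) and Met (M) have a sulfur atom in the side chain.
Matching residues: M3, C5, C8, C13, M14, C19.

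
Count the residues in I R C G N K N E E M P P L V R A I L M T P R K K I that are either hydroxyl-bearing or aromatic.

1

Hydroxyl-bearing: S, T, Y. Aromatic: F, W, Y.
Hydroxyl-bearing residues here: T20 (1).
Aromatic residues here: none (0).
(Y belongs to both groups, but none appear in this sequence.) Total = 1 + 0 = 1.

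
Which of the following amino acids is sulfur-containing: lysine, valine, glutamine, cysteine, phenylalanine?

Only Cys (C) and Met (M) have a sulfur atom in the side chain.
Of the listed options, only cysteine belongs to this group.

cysteine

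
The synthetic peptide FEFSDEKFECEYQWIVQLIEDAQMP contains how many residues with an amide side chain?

3

The amide-side-chain residues are Asn (N) and Gln (Q).
Matching residues: Q13, Q17, Q23.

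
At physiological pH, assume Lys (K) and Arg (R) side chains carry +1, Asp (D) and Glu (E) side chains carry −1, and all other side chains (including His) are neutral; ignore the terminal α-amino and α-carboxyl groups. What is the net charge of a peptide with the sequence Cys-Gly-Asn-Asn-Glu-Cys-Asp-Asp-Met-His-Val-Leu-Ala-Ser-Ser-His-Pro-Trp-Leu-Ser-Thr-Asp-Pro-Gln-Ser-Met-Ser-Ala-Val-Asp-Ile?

-5

Positive (K, R): none → +0.
Negative (D, E): Glu5, Asp7, Asp8, Asp22, Asp30 → −5.
Net charge = (+0) + (−5) = −5.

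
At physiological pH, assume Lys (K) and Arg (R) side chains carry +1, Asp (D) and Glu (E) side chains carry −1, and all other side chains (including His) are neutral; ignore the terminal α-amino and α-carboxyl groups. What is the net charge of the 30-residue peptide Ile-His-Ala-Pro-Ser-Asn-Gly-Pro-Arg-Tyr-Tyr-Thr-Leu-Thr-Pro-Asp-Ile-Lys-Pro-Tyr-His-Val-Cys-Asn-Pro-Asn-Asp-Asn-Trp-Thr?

Positive (K, R): Arg9, Lys18 → +2.
Negative (D, E): Asp16, Asp27 → −2.
Net charge = (+2) + (−2) = 0.

0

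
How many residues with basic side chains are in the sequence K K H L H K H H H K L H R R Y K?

13

K, R, and H are the three residues with basic side chains (ε-amine, guanidinium, and imidazole respectively).
Matching residues: K1, K2, H3, H5, K6, H7, H8, H9, K10, H12, R13, R14, K16.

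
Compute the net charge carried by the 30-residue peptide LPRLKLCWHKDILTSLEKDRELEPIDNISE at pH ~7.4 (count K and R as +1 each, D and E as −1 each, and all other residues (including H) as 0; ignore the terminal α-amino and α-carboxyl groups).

Positive (K, R): R3, K5, K10, K18, R20 → +5.
Negative (D, E): D11, E17, D19, E21, E23, D26, E30 → −7.
Net charge = (+5) + (−7) = −2.

-2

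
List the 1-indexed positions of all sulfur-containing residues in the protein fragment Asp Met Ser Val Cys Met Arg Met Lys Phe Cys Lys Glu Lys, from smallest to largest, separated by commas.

Only Cys (C) and Met (M) have a sulfur atom in the side chain.
Matching residues: Met2, Cys5, Met6, Met8, Cys11.

2, 5, 6, 8, 11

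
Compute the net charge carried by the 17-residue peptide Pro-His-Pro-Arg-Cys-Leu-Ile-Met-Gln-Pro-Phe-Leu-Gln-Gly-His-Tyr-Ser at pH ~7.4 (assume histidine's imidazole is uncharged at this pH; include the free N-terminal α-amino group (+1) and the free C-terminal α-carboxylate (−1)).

At pH ~7.4 the Lys and Arg side chains are protonated (+1), the Asp and Glu side chains are deprotonated (−1), and with His taken as neutral all other side chains carry no charge.
Positive (K, R): Arg4 → +1.
Negative (D, E): none → −0.
The N-terminus (+1) and C-terminus (−1) cancel.
Net charge = (+1) + (−0) = +1.

+1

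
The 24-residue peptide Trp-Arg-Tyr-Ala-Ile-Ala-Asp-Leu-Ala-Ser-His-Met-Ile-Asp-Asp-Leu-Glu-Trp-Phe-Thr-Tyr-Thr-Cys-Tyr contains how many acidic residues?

Only D (aspartate) and E (glutamate) carry a side-chain carboxylic acid.
Matching residues: Asp7, Asp14, Asp15, Glu17.

4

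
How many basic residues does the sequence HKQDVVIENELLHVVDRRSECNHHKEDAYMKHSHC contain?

K, R, and H are the three residues with basic side chains (ε-amine, guanidinium, and imidazole respectively).
Matching residues: H1, K2, H13, R17, R18, H23, H24, K25, K31, H32, H34.

11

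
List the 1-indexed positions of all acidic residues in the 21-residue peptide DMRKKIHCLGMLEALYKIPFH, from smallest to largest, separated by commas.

Only D (aspartate) and E (glutamate) carry a side-chain carboxylic acid.
Matching residues: D1, E13.

1, 13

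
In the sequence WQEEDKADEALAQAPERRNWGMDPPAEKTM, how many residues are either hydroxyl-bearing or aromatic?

3

Hydroxyl-bearing: S, T, Y. Aromatic: F, W, Y.
Hydroxyl-bearing residues here: T29 (1).
Aromatic residues here: W1, W20 (2).
(Y belongs to both groups, but none appear in this sequence.) Total = 1 + 2 = 3.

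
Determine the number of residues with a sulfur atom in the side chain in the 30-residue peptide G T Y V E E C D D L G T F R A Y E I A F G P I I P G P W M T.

Cysteine (C, thiol) and methionine (M, thioether) are the two sulfur-containing amino acids.
Matching residues: C7, M29.

2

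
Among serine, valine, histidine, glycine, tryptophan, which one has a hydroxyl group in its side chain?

S, T, and Y are the three residues with a side-chain hydroxyl.
Of the listed options, only serine belongs to this group.

serine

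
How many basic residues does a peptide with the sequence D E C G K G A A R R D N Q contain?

The basic amino acids are Lys (K), Arg (R), and His (H).
Matching residues: K5, R9, R10.

3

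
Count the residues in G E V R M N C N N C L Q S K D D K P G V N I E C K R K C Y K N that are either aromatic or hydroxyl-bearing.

Aromatic: F, W, Y. Hydroxyl-bearing: S, T, Y.
Aromatic residues here: Y29 (1).
Hydroxyl-bearing residues here: S13, Y29 (2).
Y is in both groups, so the 1 Y residue must not be double-counted.
Total = 1 + 2 − 1 = 2.

2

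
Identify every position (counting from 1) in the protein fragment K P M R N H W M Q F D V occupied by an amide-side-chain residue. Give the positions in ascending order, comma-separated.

Only N (asparagine) and Q (glutamine) carry a side-chain carboxamide.
Matching residues: N5, Q9.

5, 9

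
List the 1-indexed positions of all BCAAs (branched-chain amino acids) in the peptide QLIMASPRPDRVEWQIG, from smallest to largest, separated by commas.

Valine (V), leucine (L), and isoleucine (I) are the branched-chain amino acids.
Matching residues: L2, I3, V12, I16.

2, 3, 12, 16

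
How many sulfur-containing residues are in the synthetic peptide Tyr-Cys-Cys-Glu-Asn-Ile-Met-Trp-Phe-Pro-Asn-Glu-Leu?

3

Cysteine (C, thiol) and methionine (M, thioether) are the two sulfur-containing amino acids.
Matching residues: Cys2, Cys3, Met7.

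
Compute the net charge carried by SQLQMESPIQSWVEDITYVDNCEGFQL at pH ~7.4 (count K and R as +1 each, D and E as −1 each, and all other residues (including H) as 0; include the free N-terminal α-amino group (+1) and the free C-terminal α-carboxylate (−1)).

Positive (K, R): none → +0.
Negative (D, E): E6, E14, D15, D20, E23 → −5.
The N-terminus (+1) and C-terminus (−1) cancel.
Net charge = (+0) + (−5) = −5.

-5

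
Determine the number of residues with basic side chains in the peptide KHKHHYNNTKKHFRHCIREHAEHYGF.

Lysine (K), arginine (R), and histidine (H) have basic, nitrogen-containing side chains.
Matching residues: K1, H2, K3, H4, H5, K10, K11, H12, R14, H15, R18, H20, H23.

13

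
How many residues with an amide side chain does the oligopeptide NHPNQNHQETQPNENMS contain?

8

Asparagine (N) and glutamine (Q) have uncharged amide side chains.
Matching residues: N1, N4, Q5, N6, Q8, Q11, N13, N15.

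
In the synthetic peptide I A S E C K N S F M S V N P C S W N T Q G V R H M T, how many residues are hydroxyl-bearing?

Serine (S), threonine (T), and tyrosine (Y) each carry a hydroxyl group on the side chain.
Matching residues: S3, S8, S11, S16, T19, T26.

6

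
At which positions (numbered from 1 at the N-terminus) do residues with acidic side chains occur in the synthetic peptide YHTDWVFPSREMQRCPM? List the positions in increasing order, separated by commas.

Only D (aspartate) and E (glutamate) carry a side-chain carboxylic acid.
Matching residues: D4, E11.

4, 11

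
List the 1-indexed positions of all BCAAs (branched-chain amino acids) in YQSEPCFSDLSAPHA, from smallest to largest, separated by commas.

10

V, L, and I make up the branched-chain aliphatic group.
Matching residues: L10.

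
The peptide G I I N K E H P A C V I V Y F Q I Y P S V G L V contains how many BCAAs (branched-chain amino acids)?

Valine (V), leucine (L), and isoleucine (I) are the branched-chain amino acids.
Matching residues: I2, I3, V11, I12, V13, I17, V21, L23, V24.

9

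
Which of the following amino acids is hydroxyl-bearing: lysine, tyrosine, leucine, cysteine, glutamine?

Serine (S), threonine (T), and tyrosine (Y) each carry a hydroxyl group on the side chain.
Of the listed options, only tyrosine belongs to this group.

tyrosine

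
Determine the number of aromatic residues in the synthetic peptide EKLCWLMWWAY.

4

F, W, and Y each carry an aromatic ring on the side chain.
Matching residues: W5, W8, W9, Y11.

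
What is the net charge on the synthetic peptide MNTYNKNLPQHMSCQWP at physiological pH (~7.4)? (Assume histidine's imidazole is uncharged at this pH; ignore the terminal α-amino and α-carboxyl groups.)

+1

Near pH 7.4, K and R contribute +1 each, D and E contribute −1 each, and every other side chain (His included, as stated) is uncharged.
Positive (K, R): K6 → +1.
Negative (D, E): none → −0.
Net charge = (+1) + (−0) = +1.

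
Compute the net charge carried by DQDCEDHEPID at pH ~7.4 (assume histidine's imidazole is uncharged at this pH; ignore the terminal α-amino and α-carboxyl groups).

-6

The side chains ionized at physiological pH are Lys/Arg (+1) and Asp/Glu (−1); with His treated as neutral, nothing else contributes.
Positive (K, R): none → +0.
Negative (D, E): D1, D3, E5, D6, E8, D11 → −6.
Net charge = (+0) + (−6) = −6.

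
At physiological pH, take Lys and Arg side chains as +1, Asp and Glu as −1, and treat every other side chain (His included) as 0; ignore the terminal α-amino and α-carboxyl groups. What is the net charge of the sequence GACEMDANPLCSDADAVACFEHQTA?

-5

Positive (K, R): none → +0.
Negative (D, E): E4, D6, D13, D15, E21 → −5.
Net charge = (+0) + (−5) = −5.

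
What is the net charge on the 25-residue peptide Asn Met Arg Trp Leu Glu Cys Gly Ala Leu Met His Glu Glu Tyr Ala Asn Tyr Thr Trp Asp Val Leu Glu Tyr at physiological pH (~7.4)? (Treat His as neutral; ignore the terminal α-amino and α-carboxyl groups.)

Near pH 7.4, K and R contribute +1 each, D and E contribute −1 each, and every other side chain (His included, as stated) is uncharged.
Positive (K, R): Arg3 → +1.
Negative (D, E): Glu6, Glu13, Glu14, Asp21, Glu24 → −5.
Net charge = (+1) + (−5) = −4.

-4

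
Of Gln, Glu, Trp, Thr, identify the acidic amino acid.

Aspartate (D) and glutamate (E) have carboxylic-acid side chains and are the acidic amino acids.
Of the listed options, only Glu belongs to this group.

Glu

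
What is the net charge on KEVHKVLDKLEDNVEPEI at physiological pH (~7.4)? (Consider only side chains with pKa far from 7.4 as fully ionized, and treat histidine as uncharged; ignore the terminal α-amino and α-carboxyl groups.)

-3

The side chains ionized at physiological pH are Lys/Arg (+1) and Asp/Glu (−1); with His treated as neutral, nothing else contributes.
Positive (K, R): K1, K5, K9 → +3.
Negative (D, E): E2, D8, E11, D12, E15, E17 → −6.
Net charge = (+3) + (−6) = −3.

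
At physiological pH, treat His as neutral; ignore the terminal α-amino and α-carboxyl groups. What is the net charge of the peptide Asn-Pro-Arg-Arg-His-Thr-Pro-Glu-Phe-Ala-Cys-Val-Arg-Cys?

+2

The side chains ionized at physiological pH are Lys/Arg (+1) and Asp/Glu (−1); with His treated as neutral, nothing else contributes.
Positive (K, R): Arg3, Arg4, Arg13 → +3.
Negative (D, E): Glu8 → −1.
Net charge = (+3) + (−1) = +2.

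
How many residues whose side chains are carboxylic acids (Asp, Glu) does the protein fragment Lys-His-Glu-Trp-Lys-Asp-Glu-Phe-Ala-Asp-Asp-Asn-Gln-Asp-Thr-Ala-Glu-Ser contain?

Matching residues: Glu3, Asp6, Glu7, Asp10, Asp11, Asp14, Glu17.

7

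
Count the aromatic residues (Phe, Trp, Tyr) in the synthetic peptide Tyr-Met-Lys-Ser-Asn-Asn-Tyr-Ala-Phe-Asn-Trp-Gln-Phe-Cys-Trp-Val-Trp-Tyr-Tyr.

9

Matching residues: Tyr1, Tyr7, Phe9, Trp11, Phe13, Trp15, Trp17, Tyr18, Tyr19.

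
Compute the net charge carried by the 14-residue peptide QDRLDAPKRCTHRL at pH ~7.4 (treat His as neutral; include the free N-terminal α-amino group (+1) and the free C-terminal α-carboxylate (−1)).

The side chains ionized at physiological pH are Lys/Arg (+1) and Asp/Glu (−1); with His treated as neutral, nothing else contributes.
Positive (K, R): R3, K8, R9, R13 → +4.
Negative (D, E): D2, D5 → −2.
The N-terminus (+1) and C-terminus (−1) cancel.
Net charge = (+4) + (−2) = +2.

+2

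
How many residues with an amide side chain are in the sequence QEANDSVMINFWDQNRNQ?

7

The amide-side-chain residues are Asn (N) and Gln (Q).
Matching residues: Q1, N4, N10, Q14, N15, N17, Q18.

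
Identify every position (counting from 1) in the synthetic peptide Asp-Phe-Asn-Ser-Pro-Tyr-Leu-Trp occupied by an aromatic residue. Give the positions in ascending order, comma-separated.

Phenylalanine (F), tryptophan (W), and tyrosine (Y) have aromatic ring side chains.
Matching residues: Phe2, Tyr6, Trp8.

2, 6, 8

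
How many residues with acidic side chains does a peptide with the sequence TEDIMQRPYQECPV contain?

The acidic residues are Asp (D) and Glu (E), whose side chains end in a carboxylate group.
Matching residues: E2, D3, E11.

3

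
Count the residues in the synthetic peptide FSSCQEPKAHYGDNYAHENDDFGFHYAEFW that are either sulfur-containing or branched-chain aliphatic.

1

Sulfur-containing: C, M. Branched-chain aliphatic: I, L, V.
Sulfur-containing residues here: C4 (1).
Branched-chain aliphatic residues here: none (0).
The two groups share no amino acid, so total = 1 + 0 = 1.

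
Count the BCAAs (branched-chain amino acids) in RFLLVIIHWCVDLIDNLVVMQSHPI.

Valine (V), leucine (L), and isoleucine (I) are the branched-chain amino acids.
Matching residues: L3, L4, V5, I6, I7, V11, L13, I14, L17, V18, V19, I25.

12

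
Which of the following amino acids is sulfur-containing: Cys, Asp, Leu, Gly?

Cys

Cysteine (C, thiol) and methionine (M, thioether) are the two sulfur-containing amino acids.
Of the listed options, only Cys belongs to this group.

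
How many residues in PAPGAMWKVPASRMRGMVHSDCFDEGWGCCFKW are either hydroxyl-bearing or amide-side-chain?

Hydroxyl-bearing: S, T, Y. Amide-side-chain: N, Q.
Hydroxyl-bearing residues here: S12, S20 (2).
Amide-side-chain residues here: none (0).
The two groups share no amino acid, so total = 2 + 0 = 2.

2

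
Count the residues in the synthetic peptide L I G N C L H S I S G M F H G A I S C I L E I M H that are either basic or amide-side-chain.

Basic: H, K, R. Amide-side-chain: N, Q.
Basic residues here: H7, H14, H25 (3).
Amide-side-chain residues here: N4 (1).
The two groups share no amino acid, so total = 3 + 1 = 4.

4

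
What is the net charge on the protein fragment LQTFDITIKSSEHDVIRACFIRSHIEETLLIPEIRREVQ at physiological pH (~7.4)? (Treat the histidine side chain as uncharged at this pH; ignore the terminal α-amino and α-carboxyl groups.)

-2

The side chains ionized at physiological pH are Lys/Arg (+1) and Asp/Glu (−1); with His treated as neutral, nothing else contributes.
Positive (K, R): K9, R17, R22, R35, R36 → +5.
Negative (D, E): D5, E12, D14, E26, E27, E33, E37 → −7.
Net charge = (+5) + (−7) = −2.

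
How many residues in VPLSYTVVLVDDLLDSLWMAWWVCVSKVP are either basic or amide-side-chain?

Basic: H, K, R. Amide-side-chain: N, Q.
Basic residues here: K27 (1).
Amide-side-chain residues here: none (0).
The two groups share no amino acid, so total = 1 + 0 = 1.

1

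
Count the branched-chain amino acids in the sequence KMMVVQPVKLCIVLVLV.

10

Valine (V), leucine (L), and isoleucine (I) are the branched-chain amino acids.
Matching residues: V4, V5, V8, L10, I12, V13, L14, V15, L16, V17.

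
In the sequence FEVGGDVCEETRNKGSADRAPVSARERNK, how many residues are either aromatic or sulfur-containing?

Aromatic: F, W, Y. Sulfur-containing: C, M.
Aromatic residues here: F1 (1).
Sulfur-containing residues here: C8 (1).
The two groups share no amino acid, so total = 1 + 1 = 2.

2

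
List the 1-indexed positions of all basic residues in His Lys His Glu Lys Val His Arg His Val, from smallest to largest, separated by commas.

1, 2, 3, 5, 7, 8, 9

The basic amino acids are Lys (K), Arg (R), and His (H).
Matching residues: His1, Lys2, His3, Lys5, His7, Arg8, His9.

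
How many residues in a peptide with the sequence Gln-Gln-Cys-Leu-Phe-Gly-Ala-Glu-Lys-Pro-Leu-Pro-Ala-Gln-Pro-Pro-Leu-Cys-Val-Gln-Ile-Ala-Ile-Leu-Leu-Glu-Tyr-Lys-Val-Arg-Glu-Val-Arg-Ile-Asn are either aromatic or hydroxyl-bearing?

Aromatic: F, W, Y. Hydroxyl-bearing: S, T, Y.
Aromatic residues here: Phe5, Tyr27 (2).
Hydroxyl-bearing residues here: Tyr27 (1).
Y is in both groups, so the 1 Y residue must not be double-counted.
Total = 2 + 1 − 1 = 2.

2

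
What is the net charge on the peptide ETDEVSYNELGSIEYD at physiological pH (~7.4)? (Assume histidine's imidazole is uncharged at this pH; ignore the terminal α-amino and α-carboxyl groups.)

-6

The side chains ionized at physiological pH are Lys/Arg (+1) and Asp/Glu (−1); with His treated as neutral, nothing else contributes.
Positive (K, R): none → +0.
Negative (D, E): E1, D3, E4, E9, E14, D16 → −6.
Net charge = (+0) + (−6) = −6.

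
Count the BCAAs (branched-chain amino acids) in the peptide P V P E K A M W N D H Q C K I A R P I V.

4

V, L, and I make up the branched-chain aliphatic group.
Matching residues: V2, I15, I19, V20.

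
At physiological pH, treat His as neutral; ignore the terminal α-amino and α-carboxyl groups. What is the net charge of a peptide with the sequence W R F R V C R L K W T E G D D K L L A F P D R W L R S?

+3

At pH ~7.4 the Lys and Arg side chains are protonated (+1), the Asp and Glu side chains are deprotonated (−1), and with His taken as neutral all other side chains carry no charge.
Positive (K, R): R2, R4, R7, K9, K16, R23, R26 → +7.
Negative (D, E): E12, D14, D15, D22 → −4.
Net charge = (+7) + (−4) = +3.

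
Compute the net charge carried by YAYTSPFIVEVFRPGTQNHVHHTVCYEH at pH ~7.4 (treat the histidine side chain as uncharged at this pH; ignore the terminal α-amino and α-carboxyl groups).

-1

Near pH 7.4, K and R contribute +1 each, D and E contribute −1 each, and every other side chain (His included, as stated) is uncharged.
Positive (K, R): R13 → +1.
Negative (D, E): E10, E27 → −2.
Net charge = (+1) + (−2) = −1.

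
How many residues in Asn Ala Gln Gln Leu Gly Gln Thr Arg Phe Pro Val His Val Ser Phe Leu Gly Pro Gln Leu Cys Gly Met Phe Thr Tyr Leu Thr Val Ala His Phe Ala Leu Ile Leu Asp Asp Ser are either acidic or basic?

Acidic: D, E. Basic: H, K, R.
Acidic residues here: Asp38, Asp39 (2).
Basic residues here: Arg9, His13, His32 (3).
The two groups share no amino acid, so total = 2 + 3 = 5.

5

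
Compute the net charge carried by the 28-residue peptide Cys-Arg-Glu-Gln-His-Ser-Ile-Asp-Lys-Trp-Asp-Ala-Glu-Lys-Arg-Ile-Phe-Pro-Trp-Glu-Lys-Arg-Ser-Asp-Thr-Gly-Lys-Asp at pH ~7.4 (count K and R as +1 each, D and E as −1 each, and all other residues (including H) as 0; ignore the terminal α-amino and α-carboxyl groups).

Positive (K, R): Arg2, Lys9, Lys14, Arg15, Lys21, Arg22, Lys27 → +7.
Negative (D, E): Glu3, Asp8, Asp11, Glu13, Glu20, Asp24, Asp28 → −7.
Net charge = (+7) + (−7) = 0.

0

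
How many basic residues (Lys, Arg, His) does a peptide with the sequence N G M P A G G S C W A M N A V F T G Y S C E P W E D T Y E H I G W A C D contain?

1

Matching residues: H30.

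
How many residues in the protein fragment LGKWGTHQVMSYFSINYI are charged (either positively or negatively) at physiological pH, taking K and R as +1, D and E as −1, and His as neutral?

1

Charged side chains at pH ~7.4: K, R (positive); D, E (negative).
Matching residues: K3.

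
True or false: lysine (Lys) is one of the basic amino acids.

True

Lysine (K), arginine (R), and histidine (H) have basic, nitrogen-containing side chains.
Lysine is in this group.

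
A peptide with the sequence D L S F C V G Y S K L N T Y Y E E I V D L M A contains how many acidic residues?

The acidic residues are Asp (D) and Glu (E), whose side chains end in a carboxylate group.
Matching residues: D1, E16, E17, D20.

4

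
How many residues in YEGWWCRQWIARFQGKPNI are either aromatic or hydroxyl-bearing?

Aromatic: F, W, Y. Hydroxyl-bearing: S, T, Y.
Aromatic residues here: Y1, W4, W5, W9, F13 (5).
Hydroxyl-bearing residues here: Y1 (1).
Y is in both groups, so the 1 Y residue must not be double-counted.
Total = 5 + 1 − 1 = 5.

5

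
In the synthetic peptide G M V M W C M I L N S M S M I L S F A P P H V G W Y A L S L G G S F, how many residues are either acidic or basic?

1

Acidic: D, E. Basic: H, K, R.
Acidic residues here: none (0).
Basic residues here: H22 (1).
The two groups share no amino acid, so total = 0 + 1 = 1.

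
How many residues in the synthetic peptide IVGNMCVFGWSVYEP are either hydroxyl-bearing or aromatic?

Hydroxyl-bearing: S, T, Y. Aromatic: F, W, Y.
Hydroxyl-bearing residues here: S11, Y13 (2).
Aromatic residues here: F8, W10, Y13 (3).
Y is in both groups, so the 1 Y residue must not be double-counted.
Total = 2 + 3 − 1 = 4.

4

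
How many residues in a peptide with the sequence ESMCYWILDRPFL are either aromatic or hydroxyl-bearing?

Aromatic: F, W, Y. Hydroxyl-bearing: S, T, Y.
Aromatic residues here: Y5, W6, F12 (3).
Hydroxyl-bearing residues here: S2, Y5 (2).
Y is in both groups, so the 1 Y residue must not be double-counted.
Total = 3 + 2 − 1 = 4.

4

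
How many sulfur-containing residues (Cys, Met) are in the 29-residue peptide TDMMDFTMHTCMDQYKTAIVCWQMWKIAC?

Matching residues: M3, M4, M8, C11, M12, C21, M24, C29.

8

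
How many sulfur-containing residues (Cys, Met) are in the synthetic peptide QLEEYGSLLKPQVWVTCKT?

Matching residues: C17.

1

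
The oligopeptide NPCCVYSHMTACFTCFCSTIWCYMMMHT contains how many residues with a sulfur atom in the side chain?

The sulfur-bearing residues are cysteine (–SH) and methionine (–S–CH₃).
Matching residues: C3, C4, M9, C12, C15, C17, C22, M24, M25, M26.

10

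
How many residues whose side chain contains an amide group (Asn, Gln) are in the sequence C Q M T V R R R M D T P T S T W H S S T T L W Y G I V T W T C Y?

1

Matching residues: Q2.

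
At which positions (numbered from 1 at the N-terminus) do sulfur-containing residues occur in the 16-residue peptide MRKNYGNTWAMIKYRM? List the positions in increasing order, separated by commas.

Only Cys (C) and Met (M) have a sulfur atom in the side chain.
Matching residues: M1, M11, M16.

1, 11, 16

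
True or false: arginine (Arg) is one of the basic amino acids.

True

K, R, and H are the three residues with basic side chains (ε-amine, guanidinium, and imidazole respectively).
Arginine is in this group.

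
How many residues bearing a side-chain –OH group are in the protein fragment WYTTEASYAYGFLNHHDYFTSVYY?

11

The –OH-bearing residues are Ser, Thr (aliphatic alcohols), and Tyr (phenol).
Matching residues: Y2, T3, T4, S7, Y8, Y10, Y18, T20, S21, Y23, Y24.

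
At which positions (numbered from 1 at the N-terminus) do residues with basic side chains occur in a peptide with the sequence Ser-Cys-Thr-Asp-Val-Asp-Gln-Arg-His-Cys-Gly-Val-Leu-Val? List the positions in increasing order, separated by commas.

Lysine (K), arginine (R), and histidine (H) have basic, nitrogen-containing side chains.
Matching residues: Arg8, His9.

8, 9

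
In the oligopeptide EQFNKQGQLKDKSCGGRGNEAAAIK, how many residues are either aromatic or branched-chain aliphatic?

Aromatic: F, W, Y. Branched-chain aliphatic: I, L, V.
Aromatic residues here: F3 (1).
Branched-chain aliphatic residues here: L9, I24 (2).
The two groups share no amino acid, so total = 1 + 2 = 3.

3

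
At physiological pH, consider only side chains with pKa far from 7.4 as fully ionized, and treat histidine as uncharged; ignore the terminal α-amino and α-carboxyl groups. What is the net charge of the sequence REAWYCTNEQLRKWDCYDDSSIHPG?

The side chains ionized at physiological pH are Lys/Arg (+1) and Asp/Glu (−1); with His treated as neutral, nothing else contributes.
Positive (K, R): R1, R12, K13 → +3.
Negative (D, E): E2, E9, D15, D18, D19 → −5.
Net charge = (+3) + (−5) = −2.

-2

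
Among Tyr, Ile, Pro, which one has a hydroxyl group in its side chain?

Serine (S), threonine (T), and tyrosine (Y) each carry a hydroxyl group on the side chain.
Of the listed options, only Tyr belongs to this group.

Tyr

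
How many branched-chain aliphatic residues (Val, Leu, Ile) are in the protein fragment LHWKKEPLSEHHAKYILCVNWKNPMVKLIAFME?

8

Matching residues: L1, L8, I16, L17, V19, V26, L28, I29.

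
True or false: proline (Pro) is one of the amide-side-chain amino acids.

Only N (asparagine) and Q (glutamine) carry a side-chain carboxamide.
Proline is not in this group.

False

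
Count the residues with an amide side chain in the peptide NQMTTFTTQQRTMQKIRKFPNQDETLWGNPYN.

9

Only N (asparagine) and Q (glutamine) carry a side-chain carboxamide.
Matching residues: N1, Q2, Q9, Q10, Q14, N21, Q22, N29, N32.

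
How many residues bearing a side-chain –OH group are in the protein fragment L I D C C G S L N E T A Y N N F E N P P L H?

3

Serine (S), threonine (T), and tyrosine (Y) each carry a hydroxyl group on the side chain.
Matching residues: S7, T11, Y13.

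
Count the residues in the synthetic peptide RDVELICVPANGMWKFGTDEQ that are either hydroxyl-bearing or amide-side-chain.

3

Hydroxyl-bearing: S, T, Y. Amide-side-chain: N, Q.
Hydroxyl-bearing residues here: T18 (1).
Amide-side-chain residues here: N11, Q21 (2).
The two groups share no amino acid, so total = 1 + 2 = 3.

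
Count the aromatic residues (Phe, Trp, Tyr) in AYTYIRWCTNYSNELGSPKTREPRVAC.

4

Matching residues: Y2, Y4, W7, Y11.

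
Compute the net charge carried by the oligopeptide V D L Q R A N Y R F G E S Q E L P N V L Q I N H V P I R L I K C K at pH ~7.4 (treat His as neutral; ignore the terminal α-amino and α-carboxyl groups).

Near pH 7.4, K and R contribute +1 each, D and E contribute −1 each, and every other side chain (His included, as stated) is uncharged.
Positive (K, R): R5, R9, R28, K31, K33 → +5.
Negative (D, E): D2, E12, E15 → −3.
Net charge = (+5) + (−3) = +2.

+2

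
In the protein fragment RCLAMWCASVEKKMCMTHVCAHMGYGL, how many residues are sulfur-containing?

8

Cysteine (C, thiol) and methionine (M, thioether) are the two sulfur-containing amino acids.
Matching residues: C2, M5, C7, M14, C15, M16, C20, M23.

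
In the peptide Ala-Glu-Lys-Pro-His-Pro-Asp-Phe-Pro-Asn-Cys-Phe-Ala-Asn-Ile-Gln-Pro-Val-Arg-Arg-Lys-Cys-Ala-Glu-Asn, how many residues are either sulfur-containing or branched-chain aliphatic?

4

Sulfur-containing: C, M. Branched-chain aliphatic: I, L, V.
Sulfur-containing residues here: Cys11, Cys22 (2).
Branched-chain aliphatic residues here: Ile15, Val18 (2).
The two groups share no amino acid, so total = 2 + 2 = 4.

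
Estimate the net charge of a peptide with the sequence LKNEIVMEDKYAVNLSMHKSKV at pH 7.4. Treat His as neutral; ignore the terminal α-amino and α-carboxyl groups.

+1

Near pH 7.4, K and R contribute +1 each, D and E contribute −1 each, and every other side chain (His included, as stated) is uncharged.
Positive (K, R): K2, K10, K19, K21 → +4.
Negative (D, E): E4, E8, D9 → −3.
Net charge = (+4) + (−3) = +1.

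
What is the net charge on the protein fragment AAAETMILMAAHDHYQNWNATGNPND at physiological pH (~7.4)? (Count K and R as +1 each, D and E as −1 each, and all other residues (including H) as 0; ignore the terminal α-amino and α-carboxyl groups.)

-3

Positive (K, R): none → +0.
Negative (D, E): E4, D13, D26 → −3.
Net charge = (+0) + (−3) = −3.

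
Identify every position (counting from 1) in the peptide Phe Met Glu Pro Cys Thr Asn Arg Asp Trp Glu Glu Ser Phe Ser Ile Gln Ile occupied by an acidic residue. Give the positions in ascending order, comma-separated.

3, 9, 11, 12

Aspartate (D) and glutamate (E) have carboxylic-acid side chains and are the acidic amino acids.
Matching residues: Glu3, Asp9, Glu11, Glu12.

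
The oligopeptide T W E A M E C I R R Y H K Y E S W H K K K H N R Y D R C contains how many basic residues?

The basic amino acids are Lys (K), Arg (R), and His (H).
Matching residues: R9, R10, H12, K13, H18, K19, K20, K21, H22, R24, R27.

11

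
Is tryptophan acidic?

No

The acidic residues are Asp (D) and Glu (E), whose side chains end in a carboxylate group.
Tryptophan is not in this group.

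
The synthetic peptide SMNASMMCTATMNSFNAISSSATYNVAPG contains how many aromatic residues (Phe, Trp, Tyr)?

2

Matching residues: F15, Y24.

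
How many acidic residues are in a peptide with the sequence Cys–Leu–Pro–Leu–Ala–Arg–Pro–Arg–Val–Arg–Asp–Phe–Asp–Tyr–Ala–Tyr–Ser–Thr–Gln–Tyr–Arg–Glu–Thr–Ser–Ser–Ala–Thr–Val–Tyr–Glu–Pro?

4

The acidic residues are Asp (D) and Glu (E), whose side chains end in a carboxylate group.
Matching residues: Asp11, Asp13, Glu22, Glu30.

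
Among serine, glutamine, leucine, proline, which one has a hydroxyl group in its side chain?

S, T, and Y are the three residues with a side-chain hydroxyl.
Of the listed options, only serine belongs to this group.

serine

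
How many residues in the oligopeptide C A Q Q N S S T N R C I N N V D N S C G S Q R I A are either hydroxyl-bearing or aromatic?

5

Hydroxyl-bearing: S, T, Y. Aromatic: F, W, Y.
Hydroxyl-bearing residues here: S6, S7, T8, S18, S21 (5).
Aromatic residues here: none (0).
(Y belongs to both groups, but none appear in this sequence.) Total = 5 + 0 = 5.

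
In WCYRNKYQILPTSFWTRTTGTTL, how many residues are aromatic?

F, W, and Y each carry an aromatic ring on the side chain.
Matching residues: W1, Y3, Y7, F14, W15.

5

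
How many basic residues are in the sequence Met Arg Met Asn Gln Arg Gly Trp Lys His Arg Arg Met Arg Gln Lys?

K, R, and H are the three residues with basic side chains (ε-amine, guanidinium, and imidazole respectively).
Matching residues: Arg2, Arg6, Lys9, His10, Arg11, Arg12, Arg14, Lys16.

8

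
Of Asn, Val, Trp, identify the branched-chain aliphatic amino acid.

The BCAAs are Val, Leu, and Ile — aliphatic side chains with a branch point.
Of the listed options, only Val belongs to this group.

Val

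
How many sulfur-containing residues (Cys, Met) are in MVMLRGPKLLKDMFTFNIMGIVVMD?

5

Matching residues: M1, M3, M13, M19, M24.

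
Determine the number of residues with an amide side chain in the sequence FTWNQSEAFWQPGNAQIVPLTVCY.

5

The amide-side-chain residues are Asn (N) and Gln (Q).
Matching residues: N4, Q5, Q11, N14, Q16.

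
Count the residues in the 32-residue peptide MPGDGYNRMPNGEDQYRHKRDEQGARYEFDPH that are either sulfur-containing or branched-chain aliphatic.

Sulfur-containing: C, M. Branched-chain aliphatic: I, L, V.
Sulfur-containing residues here: M1, M9 (2).
Branched-chain aliphatic residues here: none (0).
The two groups share no amino acid, so total = 2 + 0 = 2.

2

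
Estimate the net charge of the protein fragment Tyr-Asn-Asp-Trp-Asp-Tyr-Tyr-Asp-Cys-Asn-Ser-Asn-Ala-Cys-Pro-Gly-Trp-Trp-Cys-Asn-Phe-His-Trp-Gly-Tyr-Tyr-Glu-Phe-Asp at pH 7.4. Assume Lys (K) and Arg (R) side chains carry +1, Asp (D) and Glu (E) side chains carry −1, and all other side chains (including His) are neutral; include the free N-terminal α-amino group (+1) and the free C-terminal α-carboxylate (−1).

-5

Positive (K, R): none → +0.
Negative (D, E): Asp3, Asp5, Asp8, Glu27, Asp29 → −5.
The N-terminus (+1) and C-terminus (−1) cancel.
Net charge = (+0) + (−5) = −5.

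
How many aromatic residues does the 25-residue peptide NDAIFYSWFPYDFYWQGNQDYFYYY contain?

The aromatic amino acids are Phe (F, benzyl), Trp (W, indole), and Tyr (Y, phenol).
Matching residues: F5, Y6, W8, F9, Y11, F13, Y14, W15, Y21, F22, Y23, Y24, Y25.

13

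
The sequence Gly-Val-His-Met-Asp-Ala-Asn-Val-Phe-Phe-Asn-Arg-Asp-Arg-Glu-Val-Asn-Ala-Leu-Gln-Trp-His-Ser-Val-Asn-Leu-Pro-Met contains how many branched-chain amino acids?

V, L, and I make up the branched-chain aliphatic group.
Matching residues: Val2, Val8, Val16, Leu19, Val24, Leu26.

6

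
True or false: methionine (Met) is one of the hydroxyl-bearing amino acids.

S, T, and Y are the three residues with a side-chain hydroxyl.
Methionine is not in this group.

False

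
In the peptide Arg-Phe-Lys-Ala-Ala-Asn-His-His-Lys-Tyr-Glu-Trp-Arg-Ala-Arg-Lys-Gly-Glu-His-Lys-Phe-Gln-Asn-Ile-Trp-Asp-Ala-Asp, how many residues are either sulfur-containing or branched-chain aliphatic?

Sulfur-containing: C, M. Branched-chain aliphatic: I, L, V.
Sulfur-containing residues here: none (0).
Branched-chain aliphatic residues here: Ile24 (1).
The two groups share no amino acid, so total = 0 + 1 = 1.

1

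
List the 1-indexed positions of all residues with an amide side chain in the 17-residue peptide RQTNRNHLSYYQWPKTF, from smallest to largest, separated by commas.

2, 4, 6, 12

Asparagine (N) and glutamine (Q) have uncharged amide side chains.
Matching residues: Q2, N4, N6, Q12.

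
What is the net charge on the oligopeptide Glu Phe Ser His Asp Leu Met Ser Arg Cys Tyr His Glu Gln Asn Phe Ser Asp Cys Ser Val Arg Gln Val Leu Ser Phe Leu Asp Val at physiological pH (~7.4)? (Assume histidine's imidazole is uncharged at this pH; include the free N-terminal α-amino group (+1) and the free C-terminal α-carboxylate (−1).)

-3

Near pH 7.4, K and R contribute +1 each, D and E contribute −1 each, and every other side chain (His included, as stated) is uncharged.
Positive (K, R): Arg9, Arg22 → +2.
Negative (D, E): Glu1, Asp5, Glu13, Asp18, Asp29 → −5.
The N-terminus (+1) and C-terminus (−1) cancel.
Net charge = (+2) + (−5) = −3.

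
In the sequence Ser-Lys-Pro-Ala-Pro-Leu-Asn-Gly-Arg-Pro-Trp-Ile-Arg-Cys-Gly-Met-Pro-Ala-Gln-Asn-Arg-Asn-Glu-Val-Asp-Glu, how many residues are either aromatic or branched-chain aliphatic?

4

Aromatic: F, W, Y. Branched-chain aliphatic: I, L, V.
Aromatic residues here: Trp11 (1).
Branched-chain aliphatic residues here: Leu6, Ile12, Val24 (3).
The two groups share no amino acid, so total = 1 + 3 = 4.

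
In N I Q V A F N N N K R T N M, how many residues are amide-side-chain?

The amide-side-chain residues are Asn (N) and Gln (Q).
Matching residues: N1, Q3, N7, N8, N9, N13.

6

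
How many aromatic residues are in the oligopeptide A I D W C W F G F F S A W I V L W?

F, W, and Y each carry an aromatic ring on the side chain.
Matching residues: W4, W6, F7, F9, F10, W13, W17.

7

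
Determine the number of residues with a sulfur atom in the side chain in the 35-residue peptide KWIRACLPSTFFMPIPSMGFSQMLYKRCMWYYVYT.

6

Cysteine (C, thiol) and methionine (M, thioether) are the two sulfur-containing amino acids.
Matching residues: C6, M13, M18, M23, C28, M29.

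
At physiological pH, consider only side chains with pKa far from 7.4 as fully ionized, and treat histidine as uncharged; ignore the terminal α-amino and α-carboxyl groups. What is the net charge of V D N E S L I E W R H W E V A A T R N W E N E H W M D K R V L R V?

Near pH 7.4, K and R contribute +1 each, D and E contribute −1 each, and every other side chain (His included, as stated) is uncharged.
Positive (K, R): R10, R18, K28, R29, R32 → +5.
Negative (D, E): D2, E4, E8, E13, E21, E23, D27 → −7.
Net charge = (+5) + (−7) = −2.

-2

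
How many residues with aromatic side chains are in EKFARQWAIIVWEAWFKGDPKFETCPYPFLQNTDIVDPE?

8

F, W, and Y each carry an aromatic ring on the side chain.
Matching residues: F3, W7, W12, W15, F16, F22, Y27, F29.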